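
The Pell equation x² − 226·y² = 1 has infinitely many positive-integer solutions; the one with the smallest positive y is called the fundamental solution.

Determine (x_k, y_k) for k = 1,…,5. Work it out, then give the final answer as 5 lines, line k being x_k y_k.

451 30
406801 27060
366934051 24408090
330974107201 22016070120
298538277761251 19858470840150

[15; 30] for √226; ℓ=1 ⇒ convergent index 1
i=0: a=15 ⇒ p=15, q=1
i=1: a=30 ⇒ p=451, q=30
→ (451, 30).  Check: 451²=203401, 226·30²=203400, difference 1.
n=2: (451,30)∘(451,30) = (451·451+226·30·30, 451·30+30·451) = (406801,27060)
n=3: (406801,27060)∘(451,30) = (451·406801+226·30·27060, 451·27060+30·406801) = (366934051,24408090)
n=4: (366934051,24408090)∘(451,30) = (451·366934051+226·30·24408090, 451·24408090+30·366934051) = (330974107201,22016070120)
n=5: (330974107201,22016070120)∘(451,30) = (451·330974107201+226·30·22016070120, 451·22016070120+30·330974107201) = (298538277761251,19858470840150)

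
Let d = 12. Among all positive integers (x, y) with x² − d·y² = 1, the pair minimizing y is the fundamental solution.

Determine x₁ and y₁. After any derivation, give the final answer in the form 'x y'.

7 2

√12 = [3; 2,6, …], period ℓ=2 (even) → k=1
a_0=3:  p_0=3·1+0=3,  q_0=3·0+1=1
a_1=2:  p_1=2·3+1=7,  q_1=2·1+0=2
(x₁, y₁) = (7, 2);  7² − 12·2² = 1 ✓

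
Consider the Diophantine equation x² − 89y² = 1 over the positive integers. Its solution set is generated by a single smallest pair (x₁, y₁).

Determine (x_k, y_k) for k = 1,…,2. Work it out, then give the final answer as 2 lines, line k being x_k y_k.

[9; 2,3,3,2,18] for √89; ℓ=5 ⇒ convergent index 9
step 0: (9, 1)  from 9·(1,0) + (0,1)
step 1: (19, 2)  from 2·(9,1) + (1,0)
…
step 8: (216991, 23001)  from 3·(66019,6998) + (18934,2007)
step 9: (500001, 53000)  from 2·(216991,23001) + (66019,6998)
(x₁, y₁) = (500001, 53000);  500001² − 89·53000² = 1 ✓
(x_2, y_2) = (500001·500001 + 89·53000·53000, 500001·53000 + 53000·500001) = (500002000001, 53000106000)

500001 53000
500002000001 53000106000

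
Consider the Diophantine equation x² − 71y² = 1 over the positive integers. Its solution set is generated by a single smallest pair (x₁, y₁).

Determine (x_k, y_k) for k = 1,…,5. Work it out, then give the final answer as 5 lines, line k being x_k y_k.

√71 → a₀=8, period (2,2,1,7,1,2,2,16); ℓ=8 even so k=7
i=0: a=8 ⇒ p=8, q=1
i=1: a=2 ⇒ p=17, q=2
…
i=5: a=1 ⇒ p=514, q=61
i=6: a=2 ⇒ p=1483, q=176
i=7: a=2 ⇒ p=3480, q=413
fundamental: x₁=3480, y₁=413  (since 12110400 − 71·170569 = 1)
n=2: (3480,413)∘(3480,413) = (3480·3480+71·413·413, 3480·413+413·3480) = (24220799,2874480)
n=3: (24220799,2874480)∘(3480,413) = (3480·24220799+71·413·2874480, 3480·2874480+413·24220799) = (168576757560,20006380387)
n=4: (168576757560,20006380387)∘(3480,413) = (3480·168576757560+71·413·20006380387, 3480·20006380387+413·168576757560) = (1173294208396801,139244404619040)
n=5: (1173294208396801,139244404619040)∘(3480,413) = (3480·1173294208396801+71·413·139244404619040, 3480·139244404619040+413·1173294208396801) = (8166127521864977400,969141036142138013)

3480 413
24220799 2874480
168576757560 20006380387
1173294208396801 139244404619040
8166127521864977400 969141036142138013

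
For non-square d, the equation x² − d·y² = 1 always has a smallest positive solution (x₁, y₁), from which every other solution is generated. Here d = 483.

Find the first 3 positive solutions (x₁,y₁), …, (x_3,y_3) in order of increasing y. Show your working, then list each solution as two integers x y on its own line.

22 1
967 44
42526 1935

d=483: √d = [21; 1,42] (ℓ=2, even), read p_1/q_1
k=0  a_k=21  p_k/q_k = 21/1
k=1  a_k=1  p_k/q_k = 22/1
→ (22, 1).  Check: 22²=484, 483·1²=483, difference 1.
(22+1√483)^2 = 967 + 44√483
(22+1√483)^3 = 42526 + 1935√483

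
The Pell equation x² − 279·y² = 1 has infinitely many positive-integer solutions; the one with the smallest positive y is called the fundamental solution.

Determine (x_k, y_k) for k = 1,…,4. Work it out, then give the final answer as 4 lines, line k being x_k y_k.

1520 91
4620799 276640
14047227440 840985509
42703566796801 2556595670720

√279 → a₀=16, period (1,2,2,1,2,2,1,32); ℓ=8 even so k=7
step 0: (16, 1)  from 16·(1,0) + (0,1)
…
step 2: (50, 3)  from 2·(17,1) + (16,1)
…
step 6: (1069, 64)  from 2·(451,27) + (167,10)
step 7: (1520, 91)  from 1·(1069,64) + (451,27)
(x₁, y₁) = (1520, 91);  1520² − 279·91² = 1 ✓
(1520+91√279)^2 = 4620799 + 276640√279
(1520+91√279)^3 = 14047227440 + 840985509√279
(1520+91√279)^4 = 42703566796801 + 2556595670720√279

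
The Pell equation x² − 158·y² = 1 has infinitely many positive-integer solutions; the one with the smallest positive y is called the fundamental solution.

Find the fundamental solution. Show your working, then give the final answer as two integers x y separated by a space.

√158 = [12; 1,1,3,12,3,1,1,24, …], period ℓ=8 (even) → k=7
i=0: a=12 ⇒ p=12, q=1
i=1: a=1 ⇒ p=13, q=1
i=2: a=1 ⇒ p=25, q=2
…
i=5: a=3 ⇒ p=3331, q=265
i=6: a=1 ⇒ p=4412, q=351
i=7: a=1 ⇒ p=7743, q=616
(x₁, y₁) = (7743, 616);  7743² − 158·616² = 1 ✓

7743 616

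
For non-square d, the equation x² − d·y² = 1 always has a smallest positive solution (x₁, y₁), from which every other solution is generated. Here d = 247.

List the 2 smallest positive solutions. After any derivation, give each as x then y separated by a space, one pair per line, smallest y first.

85292 5427
14549450527 925759368

[15; 1,2,1,1,9,1,9,1,1,2,1,30] for √247; ℓ=12 ⇒ convergent index 11
a_0=15:  p_0=15·1+0=15,  q_0=15·0+1=1
…
a_3=1:  p_3=1·47+16=63,  q_3=1·3+1=4
a_4=1:  p_4=1·63+47=110,  q_4=1·4+3=7
…
a_6=1:  p_6=1·1053+110=1163,  q_6=1·67+7=74
a_7=9:  p_7=9·1163+1053=11520,  q_7=9·74+67=733
…
a_10=2:  p_10=2·24203+12683=61089,  q_10=2·1540+807=3887
a_11=1:  p_11=1·61089+24203=85292,  q_11=1·3887+1540=5427
fundamental: x₁=85292, y₁=5427  (since 7274725264 − 247·29452329 = 1)
k=2:  x_2 = 85292·85292+247·5427·5427 = 14549450527,  y_2 = 85292·5427+5427·85292 = 925759368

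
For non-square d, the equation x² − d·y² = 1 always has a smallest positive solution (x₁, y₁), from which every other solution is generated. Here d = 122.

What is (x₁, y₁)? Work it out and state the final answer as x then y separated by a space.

243 22

d=122: √d = [11; 22] (ℓ=1, odd), read p_1/q_1
a_0=11:  p_0=11·1+0=11,  q_0=11·0+1=1
a_1=22:  p_1=22·11+1=243,  q_1=22·1+0=22
fundamental: x₁=243, y₁=22  (since 59049 − 122·484 = 1)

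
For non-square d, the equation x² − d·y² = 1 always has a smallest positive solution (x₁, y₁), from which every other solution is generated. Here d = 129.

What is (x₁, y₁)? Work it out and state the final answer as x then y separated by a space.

√129 → a₀=11, period (2,1,3,1,6,1,3,1,2,22); ℓ=10 even so k=9
a_0=11:  p_0=11·1+0=11,  q_0=11·0+1=1
a_1=2:  p_1=2·11+1=23,  q_1=2·1+0=2
a_2=1:  p_2=1·23+11=34,  q_2=1·2+1=3
…
a_4=1:  p_4=1·125+34=159,  q_4=1·11+3=14
…
a_7=3:  p_7=3·1238+1079=4793,  q_7=3·109+95=422
a_8=1:  p_8=1·4793+1238=6031,  q_8=1·422+109=531
a_9=2:  p_9=2·6031+4793=16855,  q_9=2·531+422=1484
→ (16855, 1484).  Check: 16855²=284091025, 129·1484²=284091024, difference 1.

16855 1484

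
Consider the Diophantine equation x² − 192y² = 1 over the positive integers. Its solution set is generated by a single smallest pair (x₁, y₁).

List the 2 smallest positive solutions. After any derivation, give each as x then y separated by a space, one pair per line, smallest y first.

97 7
18817 1358

√192 = [13; 1,5,1,26, …], period ℓ=4 (even) → k=3
a_0=13:  p_0=13·1+0=13,  q_0=13·0+1=1
a_1=1:  p_1=1·13+1=14,  q_1=1·1+0=1
a_2=5:  p_2=5·14+13=83,  q_2=5·1+1=6
a_3=1:  p_3=1·83+14=97,  q_3=1·6+1=7
fundamental: x₁=97, y₁=7  (since 9409 − 192·49 = 1)
n=2: (97,7)∘(97,7) = (97·97+192·7·7, 97·7+7·97) = (18817,1358)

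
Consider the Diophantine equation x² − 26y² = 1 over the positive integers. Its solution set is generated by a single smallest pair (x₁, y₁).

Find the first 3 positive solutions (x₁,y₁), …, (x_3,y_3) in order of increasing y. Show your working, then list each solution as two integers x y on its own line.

51 10
5201 1020
530451 104030

d=26: √d = [5; 10] (ℓ=1, odd), read p_1/q_1
i=0: a=5 ⇒ p=5, q=1
i=1: a=10 ⇒ p=51, q=10
→ (51, 10).  Check: 51²=2601, 26·10²=2600, difference 1.
(51+10√26)^2 = 5201 + 1020√26
(51+10√26)^3 = 530451 + 104030√26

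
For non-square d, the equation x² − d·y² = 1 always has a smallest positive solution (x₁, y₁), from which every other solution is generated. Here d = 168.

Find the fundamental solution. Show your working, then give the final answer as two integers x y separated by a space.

13 1

√168 = [12; 1,24, …], period ℓ=2 (even) → k=1
step 0: (12, 1)  from 12·(1,0) + (0,1)
step 1: (13, 1)  from 1·(12,1) + (1,0)
fundamental: x₁=13, y₁=1  (since 169 − 168·1 = 1)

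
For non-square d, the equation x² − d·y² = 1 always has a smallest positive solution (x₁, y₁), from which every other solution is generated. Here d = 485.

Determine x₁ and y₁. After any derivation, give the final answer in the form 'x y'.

[22; 44] for √485; ℓ=1 ⇒ convergent index 1
a_0=22:  p_0=22·1+0=22,  q_0=22·0+1=1
a_1=44:  p_1=44·22+1=969,  q_1=44·1+0=44
fundamental: x₁=969, y₁=44  (since 938961 − 485·1936 = 1)

969 44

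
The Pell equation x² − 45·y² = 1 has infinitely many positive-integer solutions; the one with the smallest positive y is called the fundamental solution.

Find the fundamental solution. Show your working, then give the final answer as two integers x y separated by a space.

161 24

[6; 1,2,2,2,1,12] for √45; ℓ=6 ⇒ convergent index 5
k=0  a_k=6  p_k/q_k = 6/1
k=1  a_k=1  p_k/q_k = 7/1
k=2  a_k=2  p_k/q_k = 20/3
k=3  a_k=2  p_k/q_k = 47/7
k=4  a_k=2  p_k/q_k = 114/17
k=5  a_k=1  p_k/q_k = 161/24
(x₁, y₁) = (161, 24);  161² − 45·24² = 1 ✓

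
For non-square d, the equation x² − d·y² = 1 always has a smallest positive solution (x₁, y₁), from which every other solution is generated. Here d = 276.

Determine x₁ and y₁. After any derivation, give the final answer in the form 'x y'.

[16; 1,1,1,1,2,2,2,1,1,1,1,32] for √276; ℓ=12 ⇒ convergent index 11
step 0: (16, 1)  from 16·(1,0) + (0,1)
…
step 2: (33, 2)  from 1·(17,1) + (16,1)
step 3: (50, 3)  from 1·(33,2) + (17,1)
step 4: (83, 5)  from 1·(50,3) + (33,2)
…
step 6: (515, 31)  from 2·(216,13) + (83,5)
…
step 10: (4768, 287)  from 1·(3007,181) + (1761,106)
step 11: (7775, 468)  from 1·(4768,287) + (3007,181)
→ (7775, 468).  Check: 7775²=60450625, 276·468²=60450624, difference 1.

7775 468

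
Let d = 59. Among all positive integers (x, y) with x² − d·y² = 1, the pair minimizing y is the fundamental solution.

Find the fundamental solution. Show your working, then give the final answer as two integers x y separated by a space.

530 69

√59 = [7; 1,2,7,2,1,14, …], period ℓ=6 (even) → k=5
a_0=7:  p_0=7·1+0=7,  q_0=7·0+1=1
a_1=1:  p_1=1·7+1=8,  q_1=1·1+0=1
…
a_4=2:  p_4=2·169+23=361,  q_4=2·22+3=47
a_5=1:  p_5=1·361+169=530,  q_5=1·47+22=69
→ (530, 69).  Check: 530²=280900, 59·69²=280899, difference 1.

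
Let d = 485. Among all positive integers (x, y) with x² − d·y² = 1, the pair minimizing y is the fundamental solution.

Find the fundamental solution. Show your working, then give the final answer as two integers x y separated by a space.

√485 = [22; 44, …], period ℓ=1 (odd) → k=1
step 0: (22, 1)  from 22·(1,0) + (0,1)
step 1: (969, 44)  from 44·(22,1) + (1,0)
fundamental: x₁=969, y₁=44  (since 938961 − 485·1936 = 1)

969 44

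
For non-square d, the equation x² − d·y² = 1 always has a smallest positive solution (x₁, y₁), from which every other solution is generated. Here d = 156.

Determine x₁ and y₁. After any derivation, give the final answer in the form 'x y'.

d=156: √d = [12; 2,24] (ℓ=2, even), read p_1/q_1
step 0: (12, 1)  from 12·(1,0) + (0,1)
step 1: (25, 2)  from 2·(12,1) + (1,0)
(x₁, y₁) = (25, 2);  25² − 156·2² = 1 ✓

25 2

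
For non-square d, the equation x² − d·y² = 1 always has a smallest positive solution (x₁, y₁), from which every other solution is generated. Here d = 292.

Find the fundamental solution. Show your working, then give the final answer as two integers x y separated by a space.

d=292: √d = [17; 11,2,1,3,8,3,1,2,11,34] (ℓ=10, even), read p_9/q_9
k=0  a_k=17  p_k/q_k = 17/1
k=1  a_k=11  p_k/q_k = 188/11
k=2  a_k=2  p_k/q_k = 393/23
k=3  a_k=1  p_k/q_k = 581/34
k=4  a_k=3  p_k/q_k = 2136/125
k=5  a_k=8  p_k/q_k = 17669/1034
k=6  a_k=3  p_k/q_k = 55143/3227
…
k=8  a_k=2  p_k/q_k = 200767/11749
k=9  a_k=11  p_k/q_k = 2281249/133500
→ (2281249, 133500).  Check: 2281249²=5204097000001, 292·133500²=5204097000000, difference 1.

2281249 133500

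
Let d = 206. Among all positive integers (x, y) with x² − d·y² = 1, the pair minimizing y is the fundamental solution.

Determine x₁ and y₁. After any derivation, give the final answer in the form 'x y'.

59535 4148

d=206: √d = [14; 2,1,5,14,5,1,2,28] (ℓ=8, even), read p_7/q_7
i=0: a=14 ⇒ p=14, q=1
i=1: a=2 ⇒ p=29, q=2
i=2: a=1 ⇒ p=43, q=3
…
i=4: a=14 ⇒ p=3459, q=241
i=5: a=5 ⇒ p=17539, q=1222
i=6: a=1 ⇒ p=20998, q=1463
i=7: a=2 ⇒ p=59535, q=4148
→ (59535, 4148).  Check: 59535²=3544416225, 206·4148²=3544416224, difference 1.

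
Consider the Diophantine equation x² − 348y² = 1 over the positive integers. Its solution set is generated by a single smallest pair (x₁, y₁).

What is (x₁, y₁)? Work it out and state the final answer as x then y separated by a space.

d=348: √d = [18; 1,1,1,8,1,1,1,36] (ℓ=8, even), read p_7/q_7
i=0: a=18 ⇒ p=18, q=1
…
i=3: a=1 ⇒ p=56, q=3
i=4: a=8 ⇒ p=485, q=26
i=5: a=1 ⇒ p=541, q=29
i=6: a=1 ⇒ p=1026, q=55
i=7: a=1 ⇒ p=1567, q=84
→ (1567, 84).  Check: 1567²=2455489, 348·84²=2455488, difference 1.

1567 84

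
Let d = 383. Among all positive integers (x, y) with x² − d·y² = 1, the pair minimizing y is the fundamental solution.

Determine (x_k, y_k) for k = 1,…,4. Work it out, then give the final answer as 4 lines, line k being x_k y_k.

[19; 1,1,3,19,3,1,1,38] for √383; ℓ=8 ⇒ convergent index 7
i=0: a=19 ⇒ p=19, q=1
…
i=2: a=1 ⇒ p=39, q=2
…
i=4: a=19 ⇒ p=2642, q=135
i=5: a=3 ⇒ p=8063, q=412
i=6: a=1 ⇒ p=10705, q=547
i=7: a=1 ⇒ p=18768, q=959
fundamental: x₁=18768, y₁=959  (since 352237824 − 383·919681 = 1)
(x_2, y_2) = (18768·18768 + 383·959·959, 18768·959 + 959·18768) = (704475647, 35997024)
(x_3, y_3) = (18768·704475647 + 383·959·35997024, 18768·35997024 + 959·704475647) = (26443197867024, 1351184291905)
(x_4, y_4) = (18768·26443197867024 + 383·959·1351184291905, 18768·1351184291905 + 959·26443197867024) = (992571874432137217, 50718053544949056)

18768 959
704475647 35997024
26443197867024 1351184291905
992571874432137217 50718053544949056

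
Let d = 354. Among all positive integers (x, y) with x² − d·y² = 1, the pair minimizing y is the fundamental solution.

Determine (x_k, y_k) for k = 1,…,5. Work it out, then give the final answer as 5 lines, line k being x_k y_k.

258065 13716
133195088449 7079239080
68745981000924305 3653807666346684
35481863173873866451201 1885839750824434773840
18313254039862772710457447825 973338470589361712155692516

√354 → a₀=18, period (1,4,2,2,18,2,2,4,1,36); ℓ=10 even so k=9
i=0: a=18 ⇒ p=18, q=1
i=1: a=1 ⇒ p=19, q=1
…
i=4: a=2 ⇒ p=508, q=27
…
i=7: a=2 ⇒ p=47771, q=2539
i=8: a=4 ⇒ p=210294, q=11177
i=9: a=1 ⇒ p=258065, q=13716
fundamental: x₁=258065, y₁=13716  (since 66597544225 − 354·188128656 = 1)
(x_2, y_2) = (258065·258065 + 354·13716·13716, 258065·13716 + 13716·258065) = (133195088449, 7079239080)
(x_3, y_3) = (258065·133195088449 + 354·13716·7079239080, 258065·7079239080 + 13716·133195088449) = (68745981000924305, 3653807666346684)
(x_4, y_4) = (258065·68745981000924305 + 354·13716·3653807666346684, 258065·3653807666346684 + 13716·68745981000924305) = (35481863173873866451201, 1885839750824434773840)
(x_5, y_5) = (258065·35481863173873866451201 + 354·13716·1885839750824434773840, 258065·1885839750824434773840 + 13716·35481863173873866451201) = (18313254039862772710457447825, 973338470589361712155692516)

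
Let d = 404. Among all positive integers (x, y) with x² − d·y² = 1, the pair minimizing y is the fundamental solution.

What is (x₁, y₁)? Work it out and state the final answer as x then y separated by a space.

201 10

[20; 10,40] for √404; ℓ=2 ⇒ convergent index 1
a_0=20:  p_0=20·1+0=20,  q_0=20·0+1=1
a_1=10:  p_1=10·20+1=201,  q_1=10·1+0=10
→ (201, 10).  Check: 201²=40401, 404·10²=40400, difference 1.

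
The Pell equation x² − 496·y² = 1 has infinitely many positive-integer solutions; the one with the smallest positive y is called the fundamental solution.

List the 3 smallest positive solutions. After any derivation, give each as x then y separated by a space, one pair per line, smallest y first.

4620799 207480
42703566796801 1917446753040
394649197502177907199 17720272078000750440

d=496: √d = [22; 3,1,2,4,1,…,1,3,44] (ℓ=16, even), read p_15/q_15
i=0: a=22 ⇒ p=22, q=1
…
i=7: a=2 ⇒ p=6080, q=273
…
i=10: a=1 ⇒ p=49709, q=2232
…
i=14: a=1 ⇒ p=1252502, q=56239
i=15: a=3 ⇒ p=4620799, q=207480
→ (4620799, 207480).  Check: 4620799²=21351783398401, 496·207480²=21351783398400, difference 1.
n=2: (4620799,207480)∘(4620799,207480) = (4620799·4620799+496·207480·207480, 4620799·207480+207480·4620799) = (42703566796801,1917446753040)
n=3: (42703566796801,1917446753040)∘(4620799,207480) = (4620799·42703566796801+496·207480·1917446753040, 4620799·1917446753040+207480·42703566796801) = (394649197502177907199,17720272078000750440)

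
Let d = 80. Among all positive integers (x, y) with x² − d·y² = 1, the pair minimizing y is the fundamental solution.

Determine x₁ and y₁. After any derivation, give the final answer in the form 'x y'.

√80 → a₀=8, period (1,16); ℓ=2 even so k=1
k=0  a_k=8  p_k/q_k = 8/1
k=1  a_k=1  p_k/q_k = 9/1
→ (9, 1).  Check: 9²=81, 80·1²=80, difference 1.

9 1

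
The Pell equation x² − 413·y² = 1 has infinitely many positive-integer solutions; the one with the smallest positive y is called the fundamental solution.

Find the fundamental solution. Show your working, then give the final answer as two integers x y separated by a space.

113399 5580

√413 = [20; 3,9,1,4,1,9,3,40, …], period ℓ=8 (even) → k=7
step 0: (20, 1)  from 20·(1,0) + (0,1)
step 1: (61, 3)  from 3·(20,1) + (1,0)
step 2: (569, 28)  from 9·(61,3) + (20,1)
step 3: (630, 31)  from 1·(569,28) + (61,3)
…
step 5: (3719, 183)  from 1·(3089,152) + (630,31)
step 6: (36560, 1799)  from 9·(3719,183) + (3089,152)
step 7: (113399, 5580)  from 3·(36560,1799) + (3719,183)
→ (113399, 5580).  Check: 113399²=12859333201, 413·5580²=12859333200, difference 1.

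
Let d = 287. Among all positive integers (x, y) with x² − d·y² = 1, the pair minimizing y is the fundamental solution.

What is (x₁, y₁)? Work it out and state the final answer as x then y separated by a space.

288 17

√287 → a₀=16, period (1,15,1,32); ℓ=4 even so k=3
step 0: (16, 1)  from 16·(1,0) + (0,1)
…
step 2: (271, 16)  from 15·(17,1) + (16,1)
step 3: (288, 17)  from 1·(271,16) + (17,1)
(x₁, y₁) = (288, 17);  288² − 287·17² = 1 ✓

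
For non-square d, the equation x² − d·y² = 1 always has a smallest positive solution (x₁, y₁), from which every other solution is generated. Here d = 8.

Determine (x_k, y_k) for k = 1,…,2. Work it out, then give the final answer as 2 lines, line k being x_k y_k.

3 1
17 6

√8 → a₀=2, period (1,4); ℓ=2 even so k=1
i=0: a=2 ⇒ p=2, q=1
i=1: a=1 ⇒ p=3, q=1
fundamental: x₁=3, y₁=1  (since 9 − 8·1 = 1)
n=2: (3,1)∘(3,1) = (3·3+8·1·1, 3·1+1·3) = (17,6)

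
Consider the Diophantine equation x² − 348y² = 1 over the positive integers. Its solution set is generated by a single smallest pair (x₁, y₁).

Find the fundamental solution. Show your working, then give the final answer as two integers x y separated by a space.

d=348: √d = [18; 1,1,1,8,1,1,1,36] (ℓ=8, even), read p_7/q_7
a_0=18:  p_0=18·1+0=18,  q_0=18·0+1=1
a_1=1:  p_1=1·18+1=19,  q_1=1·1+0=1
a_2=1:  p_2=1·19+18=37,  q_2=1·1+1=2
a_3=1:  p_3=1·37+19=56,  q_3=1·2+1=3
…
a_6=1:  p_6=1·541+485=1026,  q_6=1·29+26=55
a_7=1:  p_7=1·1026+541=1567,  q_7=1·55+29=84
(x₁, y₁) = (1567, 84);  1567² − 348·84² = 1 ✓

1567 84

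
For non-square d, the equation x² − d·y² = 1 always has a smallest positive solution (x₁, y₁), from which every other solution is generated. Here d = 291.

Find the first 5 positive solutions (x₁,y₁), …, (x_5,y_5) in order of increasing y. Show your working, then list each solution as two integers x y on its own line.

√291 → a₀=17, period (17,34); ℓ=2 even so k=1
a_0=17:  p_0=17·1+0=17,  q_0=17·0+1=1
a_1=17:  p_1=17·17+1=290,  q_1=17·1+0=17
fundamental: x₁=290, y₁=17  (since 84100 − 291·289 = 1)
n=2: (290,17)∘(290,17) = (290·290+291·17·17, 290·17+17·290) = (168199,9860)
n=3: (168199,9860)∘(290,17) = (290·168199+291·17·9860, 290·9860+17·168199) = (97555130,5718783)
n=4: (97555130,5718783)∘(290,17) = (290·97555130+291·17·5718783, 290·5718783+17·97555130) = (56581807201,3316884280)
n=5: (56581807201,3316884280)∘(290,17) = (290·56581807201+291·17·3316884280, 290·3316884280+17·56581807201) = (32817350621450,1923787163617)

290 17
168199 9860
97555130 5718783
56581807201 3316884280
32817350621450 1923787163617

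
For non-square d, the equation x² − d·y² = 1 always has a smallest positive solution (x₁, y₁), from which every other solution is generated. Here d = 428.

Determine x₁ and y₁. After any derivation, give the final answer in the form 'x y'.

1850887 89466

d=428: √d = [20; 1,2,4,1,5,10,5,1,4,2,1,40] (ℓ=12, even), read p_11/q_11
i=0: a=20 ⇒ p=20, q=1
i=1: a=1 ⇒ p=21, q=1
…
i=7: a=5 ⇒ p=99779, q=4823
…
i=10: a=2 ⇒ p=1273708, q=61567
i=11: a=1 ⇒ p=1850887, q=89466
(x₁, y₁) = (1850887, 89466);  1850887² − 428·89466² = 1 ✓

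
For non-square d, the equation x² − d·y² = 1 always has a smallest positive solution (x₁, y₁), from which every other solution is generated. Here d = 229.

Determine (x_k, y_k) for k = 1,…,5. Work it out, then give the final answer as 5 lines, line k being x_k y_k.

5848201 386460
68402909872801 4520191516920
800067931842043513801 52869977098885735380
9357916158133073035999171201 618388505879356792878585840
109453949267819191656474935990205001 7232920556944267680961578290412300

[15; 7,1,1,7,30] for √229; ℓ=5 ⇒ convergent index 9
a_0=15:  p_0=15·1+0=15,  q_0=15·0+1=1
…
a_2=1:  p_2=1·106+15=121,  q_2=1·7+1=8
…
a_4=7:  p_4=7·227+121=1710,  q_4=7·15+8=113
…
a_7=1:  p_7=1·362399+51527=413926,  q_7=1·23948+3405=27353
a_8=1:  p_8=1·413926+362399=776325,  q_8=1·27353+23948=51301
a_9=7:  p_9=7·776325+413926=5848201,  q_9=7·51301+27353=386460
(x₁, y₁) = (5848201, 386460);  5848201² − 229·386460² = 1 ✓
(5848201+386460√229)^2 = 68402909872801 + 4520191516920√229
(5848201+386460√229)^3 = 800067931842043513801 + 52869977098885735380√229
(5848201+386460√229)^4 = 9357916158133073035999171201 + 618388505879356792878585840√229
(5848201+386460√229)^5 = 109453949267819191656474935990205001 + 7232920556944267680961578290412300√229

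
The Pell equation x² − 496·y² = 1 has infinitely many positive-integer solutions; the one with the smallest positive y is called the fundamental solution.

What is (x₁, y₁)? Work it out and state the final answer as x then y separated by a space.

√496 = [22; 3,1,2,4,1,…,1,3,44, …], period ℓ=16 (even) → k=15
a_0=22:  p_0=22·1+0=22,  q_0=22·0+1=1
…
a_3=2:  p_3=2·89+67=245,  q_3=2·4+3=11
…
a_8=2:  p_8=2·6080+2383=14543,  q_8=2·273+107=653
…
a_10=1:  p_10=1·35166+14543=49709,  q_10=1·1579+653=2232
…
a_12=4:  p_12=4·84875+49709=389209,  q_12=4·3811+2232=17476
…
a_14=1:  p_14=1·863293+389209=1252502,  q_14=1·38763+17476=56239
a_15=3:  p_15=3·1252502+863293=4620799,  q_15=3·56239+38763=207480
fundamental: x₁=4620799, y₁=207480  (since 21351783398401 − 496·43047950400 = 1)

4620799 207480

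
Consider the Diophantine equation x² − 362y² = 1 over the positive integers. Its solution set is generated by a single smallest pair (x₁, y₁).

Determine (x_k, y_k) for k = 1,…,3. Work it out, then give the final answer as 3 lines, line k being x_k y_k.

√362 = [19; 38, …], period ℓ=1 (odd) → k=1
step 0: (19, 1)  from 19·(1,0) + (0,1)
step 1: (723, 38)  from 38·(19,1) + (1,0)
(x₁, y₁) = (723, 38);  723² − 362·38² = 1 ✓
(723+38√362)^2 = 1045457 + 54948√362
(723+38√362)^3 = 1511730099 + 79454770√362

723 38
1045457 54948
1511730099 79454770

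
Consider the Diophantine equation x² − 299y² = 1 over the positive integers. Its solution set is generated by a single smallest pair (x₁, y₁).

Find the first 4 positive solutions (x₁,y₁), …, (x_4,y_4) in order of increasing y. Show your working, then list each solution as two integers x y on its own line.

√299 → a₀=17, period (3,2,3,34); ℓ=4 even so k=3
step 0: (17, 1)  from 17·(1,0) + (0,1)
step 1: (52, 3)  from 3·(17,1) + (1,0)
step 2: (121, 7)  from 2·(52,3) + (17,1)
step 3: (415, 24)  from 3·(121,7) + (52,3)
(x₁, y₁) = (415, 24);  415² − 299·24² = 1 ✓
(415+24√299)^2 = 344449 + 19920√299
(415+24√299)^3 = 285892255 + 16533576√299
(415+24√299)^4 = 237290227201 + 13722848160√299

415 24
344449 19920
285892255 16533576
237290227201 13722848160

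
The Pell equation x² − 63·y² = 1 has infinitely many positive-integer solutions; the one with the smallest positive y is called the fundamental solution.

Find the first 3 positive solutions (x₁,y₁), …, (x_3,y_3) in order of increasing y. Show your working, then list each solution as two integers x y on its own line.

d=63: √d = [7; 1,14] (ℓ=2, even), read p_1/q_1
k=0  a_k=7  p_k/q_k = 7/1
k=1  a_k=1  p_k/q_k = 8/1
→ (8, 1).  Check: 8²=64, 63·1²=63, difference 1.
n=2: (8,1)∘(8,1) = (8·8+63·1·1, 8·1+1·8) = (127,16)
n=3: (127,16)∘(8,1) = (8·127+63·1·16, 8·16+1·127) = (2024,255)

8 1
127 16
2024 255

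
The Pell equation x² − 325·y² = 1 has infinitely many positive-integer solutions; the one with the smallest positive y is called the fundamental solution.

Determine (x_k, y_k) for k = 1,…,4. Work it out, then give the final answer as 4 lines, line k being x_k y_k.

d=325: √d = [18; 36] (ℓ=1, odd), read p_1/q_1
step 0: (18, 1)  from 18·(1,0) + (0,1)
step 1: (649, 36)  from 36·(18,1) + (1,0)
fundamental: x₁=649, y₁=36  (since 421201 − 325·1296 = 1)
n=2: (649,36)∘(649,36) = (649·649+325·36·36, 649·36+36·649) = (842401,46728)
n=3: (842401,46728)∘(649,36) = (649·842401+325·36·46728, 649·46728+36·842401) = (1093435849,60652908)
n=4: (1093435849,60652908)∘(649,36) = (649·1093435849+325·36·60652908, 649·60652908+36·1093435849) = (1419278889601,78727427856)

649 36
842401 46728
1093435849 60652908
1419278889601 78727427856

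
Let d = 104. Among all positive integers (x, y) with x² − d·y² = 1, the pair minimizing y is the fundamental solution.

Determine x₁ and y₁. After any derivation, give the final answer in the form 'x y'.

51 5

√104 = [10; 5,20, …], period ℓ=2 (even) → k=1
a_0=10:  p_0=10·1+0=10,  q_0=10·0+1=1
a_1=5:  p_1=5·10+1=51,  q_1=5·1+0=5
→ (51, 5).  Check: 51²=2601, 104·5²=2600, difference 1.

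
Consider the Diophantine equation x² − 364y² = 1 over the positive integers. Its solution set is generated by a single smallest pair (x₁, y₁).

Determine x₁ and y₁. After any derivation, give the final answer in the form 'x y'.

√364 → a₀=19, period (12,1,2,3,1,8,1,3,2,1,12,38); ℓ=12 even so k=11
step 0: (19, 1)  from 19·(1,0) + (0,1)
step 1: (229, 12)  from 12·(19,1) + (1,0)
…
step 3: (725, 38)  from 2·(248,13) + (229,12)
step 4: (2423, 127)  from 3·(725,38) + (248,13)
step 5: (3148, 165)  from 1·(2423,127) + (725,38)
step 6: (27607, 1447)  from 8·(3148,165) + (2423,127)
step 7: (30755, 1612)  from 1·(27607,1447) + (3148,165)
step 8: (119872, 6283)  from 3·(30755,1612) + (27607,1447)
step 9: (270499, 14178)  from 2·(119872,6283) + (30755,1612)
step 10: (390371, 20461)  from 1·(270499,14178) + (119872,6283)
step 11: (4954951, 259710)  from 12·(390371,20461) + (270499,14178)
→ (4954951, 259710).  Check: 4954951²=24551539412401, 364·259710²=24551539412400, difference 1.

4954951 259710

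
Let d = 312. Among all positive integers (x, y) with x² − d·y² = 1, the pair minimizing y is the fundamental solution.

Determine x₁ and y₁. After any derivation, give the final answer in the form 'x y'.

√312 = [17; 1,1,1,34, …], period ℓ=4 (even) → k=3
k=0  a_k=17  p_k/q_k = 17/1
…
k=2  a_k=1  p_k/q_k = 35/2
k=3  a_k=1  p_k/q_k = 53/3
(x₁, y₁) = (53, 3);  53² − 312·3² = 1 ✓

53 3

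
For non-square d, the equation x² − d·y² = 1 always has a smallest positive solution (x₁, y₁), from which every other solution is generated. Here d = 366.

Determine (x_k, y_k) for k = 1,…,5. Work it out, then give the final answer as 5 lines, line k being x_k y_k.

√366 → a₀=19, period (7,1,1,1,2,12,2,1,1,1,7,38); ℓ=12 even so k=11
i=0: a=19 ⇒ p=19, q=1
…
i=4: a=1 ⇒ p=440, q=23
…
i=7: a=2 ⇒ p=30055, q=1571
i=8: a=1 ⇒ p=44499, q=2326
i=9: a=1 ⇒ p=74554, q=3897
i=10: a=1 ⇒ p=119053, q=6223
i=11: a=7 ⇒ p=907925, q=47458
fundamental: x₁=907925, y₁=47458  (since 824327805625 − 366·2252261764 = 1)
(x_2, y_2) = (907925·907925 + 366·47458·47458, 907925·47458 + 47458·907925) = (1648655611249, 86176609300)
(x_3, y_3) = (907925·1648655611249 + 366·47458·86176609300, 907925·86176609300 + 47458·1648655611249) = (2993711291685588725, 156483795997357542)
(x_4, y_4) = (907925·2993711291685588725 + 366·47458·156483795997357542, 907925·156483795997357542 + 47458·2993711291685588725) = (5436130649005627630680001, 284151100961715516031400)
(x_5, y_5) = (907925·5436130649005627630680001 + 366·47458·284151100961715516031400, 907925·284151100961715516031400 + 47458·5436130649005627630680001) = (9871197838993875221878594227125, 515975776681174635989620332458)

907925 47458
1648655611249 86176609300
2993711291685588725 156483795997357542
5436130649005627630680001 284151100961715516031400
9871197838993875221878594227125 515975776681174635989620332458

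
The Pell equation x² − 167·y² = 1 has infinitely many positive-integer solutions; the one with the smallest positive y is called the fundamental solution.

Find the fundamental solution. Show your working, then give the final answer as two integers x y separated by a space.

[12; 1,11,1,24] for √167; ℓ=4 ⇒ convergent index 3
step 0: (12, 1)  from 12·(1,0) + (0,1)
…
step 2: (155, 12)  from 11·(13,1) + (12,1)
step 3: (168, 13)  from 1·(155,12) + (13,1)
fundamental: x₁=168, y₁=13  (since 28224 − 167·169 = 1)

168 13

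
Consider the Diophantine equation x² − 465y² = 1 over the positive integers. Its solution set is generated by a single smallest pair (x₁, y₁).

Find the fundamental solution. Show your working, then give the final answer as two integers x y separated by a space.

15871 736

√465 → a₀=21, period (1,1,3,2,2,2,3,1,1,42); ℓ=10 even so k=9
a_0=21:  p_0=21·1+0=21,  q_0=21·0+1=1
…
a_2=1:  p_2=1·22+21=43,  q_2=1·1+1=2
a_3=3:  p_3=3·43+22=151,  q_3=3·2+1=7
a_4=2:  p_4=2·151+43=345,  q_4=2·7+2=16
a_5=2:  p_5=2·345+151=841,  q_5=2·16+7=39
a_6=2:  p_6=2·841+345=2027,  q_6=2·39+16=94
a_7=3:  p_7=3·2027+841=6922,  q_7=3·94+39=321
a_8=1:  p_8=1·6922+2027=8949,  q_8=1·321+94=415
a_9=1:  p_9=1·8949+6922=15871,  q_9=1·415+321=736
→ (15871, 736).  Check: 15871²=251888641, 465·736²=251888640, difference 1.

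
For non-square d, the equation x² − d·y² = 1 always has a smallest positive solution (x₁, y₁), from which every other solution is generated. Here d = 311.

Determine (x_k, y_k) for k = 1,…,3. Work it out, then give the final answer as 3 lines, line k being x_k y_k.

16883880 957397
570130807708799 32329152120720
19252040283316857636360 1091683049815963029803

√311 → a₀=17, period (1,1,1,2,1,…,1,1,34); ℓ=16 even so k=15
a_0=17:  p_0=17·1+0=17,  q_0=17·0+1=1
a_1=1:  p_1=1·17+1=18,  q_1=1·1+0=1
…
a_6=6:  p_6=6·194+141=1305,  q_6=6·11+8=74
…
a_8=17:  p_8=17·4109+1305=71158,  q_8=17·233+74=4035
a_9=3:  p_9=3·71158+4109=217583,  q_9=3·4035+233=12338
a_10=6:  p_10=6·217583+71158=1376656,  q_10=6·12338+4035=78063
a_11=1:  p_11=1·1376656+217583=1594239,  q_11=1·78063+12338=90401
…
a_13=1:  p_13=1·4565134+1594239=6159373,  q_13=1·258865+90401=349266
a_14=1:  p_14=1·6159373+4565134=10724507,  q_14=1·349266+258865=608131
a_15=1:  p_15=1·10724507+6159373=16883880,  q_15=1·608131+349266=957397
→ (16883880, 957397).  Check: 16883880²=285065403854400, 311·957397²=285065403854399, difference 1.
k=2:  x_2 = 16883880·16883880+311·957397·957397 = 570130807708799,  y_2 = 16883880·957397+957397·16883880 = 32329152120720
k=3:  x_3 = 16883880·570130807708799+311·957397·32329152120720 = 19252040283316857636360,  y_3 = 16883880·32329152120720+957397·570130807708799 = 1091683049815963029803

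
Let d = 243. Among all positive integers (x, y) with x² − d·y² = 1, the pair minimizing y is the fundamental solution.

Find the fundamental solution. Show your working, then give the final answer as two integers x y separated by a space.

√243 = [15; 1,1,2,3,15,3,2,1,1,30, …], period ℓ=10 (even) → k=9
a_0=15:  p_0=15·1+0=15,  q_0=15·0+1=1
…
a_3=2:  p_3=2·31+16=78,  q_3=2·2+1=5
…
a_5=15:  p_5=15·265+78=4053,  q_5=15·17+5=260
…
a_7=2:  p_7=2·12424+4053=28901,  q_7=2·797+260=1854
a_8=1:  p_8=1·28901+12424=41325,  q_8=1·1854+797=2651
a_9=1:  p_9=1·41325+28901=70226,  q_9=1·2651+1854=4505
(x₁, y₁) = (70226, 4505);  70226² − 243·4505² = 1 ✓

70226 4505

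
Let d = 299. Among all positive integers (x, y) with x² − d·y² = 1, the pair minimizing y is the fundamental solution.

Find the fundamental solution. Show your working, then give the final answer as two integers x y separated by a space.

[17; 3,2,3,34] for √299; ℓ=4 ⇒ convergent index 3
k=0  a_k=17  p_k/q_k = 17/1
k=1  a_k=3  p_k/q_k = 52/3
k=2  a_k=2  p_k/q_k = 121/7
k=3  a_k=3  p_k/q_k = 415/24
→ (415, 24).  Check: 415²=172225, 299·24²=172224, difference 1.

415 24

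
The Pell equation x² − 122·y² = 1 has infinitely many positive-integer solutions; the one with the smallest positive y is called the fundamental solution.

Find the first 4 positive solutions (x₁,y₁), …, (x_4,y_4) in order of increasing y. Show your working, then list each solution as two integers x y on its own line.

243 22
118097 10692
57394899 5196290
27893802817 2525386248

√122 = [11; 22, …], period ℓ=1 (odd) → k=1
a_0=11:  p_0=11·1+0=11,  q_0=11·0+1=1
a_1=22:  p_1=22·11+1=243,  q_1=22·1+0=22
fundamental: x₁=243, y₁=22  (since 59049 − 122·484 = 1)
k=2:  x_2 = 243·243+122·22·22 = 118097,  y_2 = 243·22+22·243 = 10692
k=3:  x_3 = 243·118097+122·22·10692 = 57394899,  y_3 = 243·10692+22·118097 = 5196290
k=4:  x_4 = 243·57394899+122·22·5196290 = 27893802817,  y_4 = 243·5196290+22·57394899 = 2525386248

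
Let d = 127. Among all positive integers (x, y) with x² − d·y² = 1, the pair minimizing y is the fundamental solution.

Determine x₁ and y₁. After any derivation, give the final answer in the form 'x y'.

4730624 419775

d=127: √d = [11; 3,1,2,2,7,11,7,2,2,1,3,22] (ℓ=12, even), read p_11/q_11
a_0=11:  p_0=11·1+0=11,  q_0=11·0+1=1
…
a_2=1:  p_2=1·34+11=45,  q_2=1·3+1=4
a_3=2:  p_3=2·45+34=124,  q_3=2·4+3=11
a_4=2:  p_4=2·124+45=293,  q_4=2·11+4=26
…
a_9=2:  p_9=2·367620+171701=906941,  q_9=2·32621+15236=80478
a_10=1:  p_10=1·906941+367620=1274561,  q_10=1·80478+32621=113099
a_11=3:  p_11=3·1274561+906941=4730624,  q_11=3·113099+80478=419775
→ (4730624, 419775).  Check: 4730624²=22378803429376, 127·419775²=22378803429375, difference 1.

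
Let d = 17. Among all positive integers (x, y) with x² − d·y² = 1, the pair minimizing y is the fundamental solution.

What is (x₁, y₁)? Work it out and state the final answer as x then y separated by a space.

33 8

√17 = [4; 8, …], period ℓ=1 (odd) → k=1
k=0  a_k=4  p_k/q_k = 4/1
k=1  a_k=8  p_k/q_k = 33/8
(x₁, y₁) = (33, 8);  33² − 17·8² = 1 ✓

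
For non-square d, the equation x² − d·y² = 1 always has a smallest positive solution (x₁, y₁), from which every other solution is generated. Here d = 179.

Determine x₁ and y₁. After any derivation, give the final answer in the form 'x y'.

√179 → a₀=13, period (2,1,1,1,3,…,1,2,26); ℓ=14 even so k=13
k=0  a_k=13  p_k/q_k = 13/1
…
k=2  a_k=1  p_k/q_k = 40/3
k=3  a_k=1  p_k/q_k = 67/5
k=4  a_k=1  p_k/q_k = 107/8
…
k=6  a_k=5  p_k/q_k = 2047/153
…
k=8  a_k=5  p_k/q_k = 137042/10243
k=9  a_k=3  p_k/q_k = 438125/32747
…
k=11  a_k=1  p_k/q_k = 1013292/75737
k=12  a_k=1  p_k/q_k = 1588459/118727
k=13  a_k=2  p_k/q_k = 4190210/313191
fundamental: x₁=4190210, y₁=313191  (since 17557859844100 − 179·98088602481 = 1)

4190210 313191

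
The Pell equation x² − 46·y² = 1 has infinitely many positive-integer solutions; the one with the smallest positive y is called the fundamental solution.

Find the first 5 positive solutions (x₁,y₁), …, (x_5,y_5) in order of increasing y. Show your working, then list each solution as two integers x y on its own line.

√46 → a₀=6, period (1,3,1,1,2,6,2,1,1,3,1,12); ℓ=12 even so k=11
k=0  a_k=6  p_k/q_k = 6/1
…
k=8  a_k=1  p_k/q_k = 3147/464
…
k=10  a_k=3  p_k/q_k = 19038/2807
k=11  a_k=1  p_k/q_k = 24335/3588
→ (24335, 3588).  Check: 24335²=592192225, 46·3588²=592192224, difference 1.
n=2: (24335,3588)∘(24335,3588) = (24335·24335+46·3588·3588, 24335·3588+3588·24335) = (1184384449,174627960)
n=3: (1184384449,174627960)∘(24335,3588) = (24335·1184384449+46·3588·174627960, 24335·174627960+3588·1184384449) = (57643991108495,8499142809612)
n=4: (57643991108495,8499142809612)∘(24335,3588) = (24335·57643991108495+46·3588·8499142809612, 24335·8499142809612+3588·57643991108495) = (2805533046066067201,413653280369188080)
n=5: (2805533046066067201,413653280369188080)∘(24335,3588) = (24335·2805533046066067201+46·3588·413653280369188080, 24335·413653280369188080+3588·2805533046066067201) = (136545293294391499564175,20132505147069241043988)

24335 3588
1184384449 174627960
57643991108495 8499142809612
2805533046066067201 413653280369188080
136545293294391499564175 20132505147069241043988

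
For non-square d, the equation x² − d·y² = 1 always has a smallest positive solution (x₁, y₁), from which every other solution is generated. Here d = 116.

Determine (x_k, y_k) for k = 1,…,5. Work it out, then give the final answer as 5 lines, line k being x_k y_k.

9801 910
192119201 17837820
3765920568201 349656946730
73819574785756801 6853975451963640
1447011301184484245001 134351626459734324550

√116 → a₀=10, period (1,3,2,1,4,1,2,3,1,20); ℓ=10 even so k=9
i=0: a=10 ⇒ p=10, q=1
…
i=2: a=3 ⇒ p=43, q=4
i=3: a=2 ⇒ p=97, q=9
i=4: a=1 ⇒ p=140, q=13
i=5: a=4 ⇒ p=657, q=61
…
i=8: a=3 ⇒ p=7550, q=701
i=9: a=1 ⇒ p=9801, q=910
fundamental: x₁=9801, y₁=910  (since 96059601 − 116·828100 = 1)
k=2:  x_2 = 9801·9801+116·910·910 = 192119201,  y_2 = 9801·910+910·9801 = 17837820
k=3:  x_3 = 9801·192119201+116·910·17837820 = 3765920568201,  y_3 = 9801·17837820+910·192119201 = 349656946730
k=4:  x_4 = 9801·3765920568201+116·910·349656946730 = 73819574785756801,  y_4 = 9801·349656946730+910·3765920568201 = 6853975451963640
k=5:  x_5 = 9801·73819574785756801+116·910·6853975451963640 = 1447011301184484245001,  y_5 = 9801·6853975451963640+910·73819574785756801 = 134351626459734324550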